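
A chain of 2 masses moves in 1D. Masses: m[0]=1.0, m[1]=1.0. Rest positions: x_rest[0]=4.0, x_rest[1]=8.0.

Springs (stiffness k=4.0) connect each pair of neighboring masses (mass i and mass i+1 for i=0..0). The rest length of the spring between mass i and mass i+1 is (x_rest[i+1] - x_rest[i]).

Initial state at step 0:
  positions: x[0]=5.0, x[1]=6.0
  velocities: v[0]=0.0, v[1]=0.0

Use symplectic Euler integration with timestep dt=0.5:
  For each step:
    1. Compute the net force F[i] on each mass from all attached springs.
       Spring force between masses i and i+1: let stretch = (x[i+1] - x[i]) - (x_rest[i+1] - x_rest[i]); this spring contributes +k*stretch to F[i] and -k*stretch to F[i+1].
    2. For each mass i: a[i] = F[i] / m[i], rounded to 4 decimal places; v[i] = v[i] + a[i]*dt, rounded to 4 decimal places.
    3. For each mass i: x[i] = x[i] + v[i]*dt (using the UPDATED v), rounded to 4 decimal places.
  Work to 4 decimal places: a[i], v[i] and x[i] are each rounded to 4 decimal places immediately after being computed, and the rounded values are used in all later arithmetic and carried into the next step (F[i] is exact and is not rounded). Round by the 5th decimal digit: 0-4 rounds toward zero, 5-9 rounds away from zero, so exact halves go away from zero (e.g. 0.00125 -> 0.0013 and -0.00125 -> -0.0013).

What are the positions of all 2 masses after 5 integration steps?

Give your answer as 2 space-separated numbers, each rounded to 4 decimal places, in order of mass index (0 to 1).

Step 0: x=[5.0000 6.0000] v=[0.0000 0.0000]
Step 1: x=[2.0000 9.0000] v=[-6.0000 6.0000]
Step 2: x=[2.0000 9.0000] v=[0.0000 0.0000]
Step 3: x=[5.0000 6.0000] v=[6.0000 -6.0000]
Step 4: x=[5.0000 6.0000] v=[0.0000 0.0000]
Step 5: x=[2.0000 9.0000] v=[-6.0000 6.0000]

Answer: 2.0000 9.0000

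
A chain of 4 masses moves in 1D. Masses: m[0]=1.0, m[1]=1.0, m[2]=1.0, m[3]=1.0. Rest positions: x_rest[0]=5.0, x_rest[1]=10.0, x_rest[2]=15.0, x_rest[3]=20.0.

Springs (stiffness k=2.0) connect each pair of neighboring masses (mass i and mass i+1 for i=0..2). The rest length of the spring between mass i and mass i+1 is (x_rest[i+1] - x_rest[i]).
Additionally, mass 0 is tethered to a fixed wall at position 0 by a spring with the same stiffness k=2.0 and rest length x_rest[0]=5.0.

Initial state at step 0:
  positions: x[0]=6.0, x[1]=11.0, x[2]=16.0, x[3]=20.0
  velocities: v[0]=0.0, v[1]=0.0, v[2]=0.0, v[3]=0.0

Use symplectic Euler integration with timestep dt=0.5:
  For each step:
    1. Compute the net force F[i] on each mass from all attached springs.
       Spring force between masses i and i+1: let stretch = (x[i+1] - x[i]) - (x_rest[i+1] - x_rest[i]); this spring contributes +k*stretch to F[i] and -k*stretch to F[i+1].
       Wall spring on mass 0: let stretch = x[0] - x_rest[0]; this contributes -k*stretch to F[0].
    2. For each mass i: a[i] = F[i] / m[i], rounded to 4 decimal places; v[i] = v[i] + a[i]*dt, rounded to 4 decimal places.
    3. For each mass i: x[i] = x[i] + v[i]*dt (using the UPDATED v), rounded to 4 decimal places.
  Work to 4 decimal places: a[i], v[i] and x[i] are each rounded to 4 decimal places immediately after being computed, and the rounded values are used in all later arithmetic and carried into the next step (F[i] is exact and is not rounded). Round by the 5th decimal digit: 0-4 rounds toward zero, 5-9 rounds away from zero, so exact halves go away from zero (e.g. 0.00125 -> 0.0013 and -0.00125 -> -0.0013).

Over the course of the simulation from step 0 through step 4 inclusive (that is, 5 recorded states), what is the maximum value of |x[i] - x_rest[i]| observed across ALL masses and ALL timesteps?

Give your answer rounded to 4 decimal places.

Step 0: x=[6.0000 11.0000 16.0000 20.0000] v=[0.0000 0.0000 0.0000 0.0000]
Step 1: x=[5.5000 11.0000 15.5000 20.5000] v=[-1.0000 0.0000 -1.0000 1.0000]
Step 2: x=[5.0000 10.5000 15.2500 21.0000] v=[-1.0000 -1.0000 -0.5000 1.0000]
Step 3: x=[4.7500 9.6250 15.5000 21.1250] v=[-0.5000 -1.7500 0.5000 0.2500]
Step 4: x=[4.5625 9.2500 15.6250 20.9375] v=[-0.3750 -0.7500 0.2500 -0.3750]
Max displacement = 1.1250

Answer: 1.1250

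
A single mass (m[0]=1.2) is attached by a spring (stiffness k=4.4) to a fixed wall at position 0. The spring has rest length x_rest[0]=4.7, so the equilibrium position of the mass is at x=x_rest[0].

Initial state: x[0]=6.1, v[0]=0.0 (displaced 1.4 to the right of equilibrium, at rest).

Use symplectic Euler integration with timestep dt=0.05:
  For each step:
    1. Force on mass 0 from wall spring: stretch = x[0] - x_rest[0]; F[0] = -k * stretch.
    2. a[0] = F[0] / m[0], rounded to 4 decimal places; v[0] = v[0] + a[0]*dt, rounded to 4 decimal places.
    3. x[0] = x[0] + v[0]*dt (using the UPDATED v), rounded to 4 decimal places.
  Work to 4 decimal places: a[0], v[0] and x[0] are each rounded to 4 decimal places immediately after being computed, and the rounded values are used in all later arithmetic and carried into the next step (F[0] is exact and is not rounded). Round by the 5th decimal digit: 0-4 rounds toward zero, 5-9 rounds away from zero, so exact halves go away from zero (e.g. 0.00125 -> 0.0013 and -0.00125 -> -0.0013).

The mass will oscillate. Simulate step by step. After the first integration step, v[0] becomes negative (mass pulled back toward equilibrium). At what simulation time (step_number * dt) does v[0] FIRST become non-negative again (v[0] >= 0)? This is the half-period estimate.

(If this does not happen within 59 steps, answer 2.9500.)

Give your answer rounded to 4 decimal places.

Step 0: x=[6.1000] v=[0.0000]
Step 1: x=[6.0872] v=[-0.2567]
Step 2: x=[6.0617] v=[-0.5110]
Step 3: x=[6.0237] v=[-0.7606]
Step 4: x=[5.9735] v=[-1.0033]
Step 5: x=[5.9117] v=[-1.2368]
Step 6: x=[5.8388] v=[-1.4589]
Step 7: x=[5.7554] v=[-1.6677]
Step 8: x=[5.6623] v=[-1.8612]
Step 9: x=[5.5604] v=[-2.0376]
Step 10: x=[5.4506] v=[-2.1953]
Step 11: x=[5.3340] v=[-2.3329]
Step 12: x=[5.2115] v=[-2.4491]
Step 13: x=[5.0844] v=[-2.5429]
Step 14: x=[4.9537] v=[-2.6134]
Step 15: x=[4.8207] v=[-2.6599]
Step 16: x=[4.6866] v=[-2.6820]
Step 17: x=[4.5526] v=[-2.6795]
Step 18: x=[4.4200] v=[-2.6525]
Step 19: x=[4.2899] v=[-2.6012]
Step 20: x=[4.1636] v=[-2.5260]
Step 21: x=[4.0422] v=[-2.4277]
Step 22: x=[3.9268] v=[-2.3071]
Step 23: x=[3.8185] v=[-2.1653]
Step 24: x=[3.7183] v=[-2.0037]
Step 25: x=[3.6271] v=[-1.8237]
Step 26: x=[3.5458] v=[-1.6270]
Step 27: x=[3.4750] v=[-1.4154]
Step 28: x=[3.4155] v=[-1.1908]
Step 29: x=[3.3677] v=[-0.9553]
Step 30: x=[3.3322] v=[-0.7110]
Step 31: x=[3.3092] v=[-0.4602]
Step 32: x=[3.2989] v=[-0.2052]
Step 33: x=[3.3015] v=[0.0517]
First v>=0 after going negative at step 33, time=1.6500

Answer: 1.6500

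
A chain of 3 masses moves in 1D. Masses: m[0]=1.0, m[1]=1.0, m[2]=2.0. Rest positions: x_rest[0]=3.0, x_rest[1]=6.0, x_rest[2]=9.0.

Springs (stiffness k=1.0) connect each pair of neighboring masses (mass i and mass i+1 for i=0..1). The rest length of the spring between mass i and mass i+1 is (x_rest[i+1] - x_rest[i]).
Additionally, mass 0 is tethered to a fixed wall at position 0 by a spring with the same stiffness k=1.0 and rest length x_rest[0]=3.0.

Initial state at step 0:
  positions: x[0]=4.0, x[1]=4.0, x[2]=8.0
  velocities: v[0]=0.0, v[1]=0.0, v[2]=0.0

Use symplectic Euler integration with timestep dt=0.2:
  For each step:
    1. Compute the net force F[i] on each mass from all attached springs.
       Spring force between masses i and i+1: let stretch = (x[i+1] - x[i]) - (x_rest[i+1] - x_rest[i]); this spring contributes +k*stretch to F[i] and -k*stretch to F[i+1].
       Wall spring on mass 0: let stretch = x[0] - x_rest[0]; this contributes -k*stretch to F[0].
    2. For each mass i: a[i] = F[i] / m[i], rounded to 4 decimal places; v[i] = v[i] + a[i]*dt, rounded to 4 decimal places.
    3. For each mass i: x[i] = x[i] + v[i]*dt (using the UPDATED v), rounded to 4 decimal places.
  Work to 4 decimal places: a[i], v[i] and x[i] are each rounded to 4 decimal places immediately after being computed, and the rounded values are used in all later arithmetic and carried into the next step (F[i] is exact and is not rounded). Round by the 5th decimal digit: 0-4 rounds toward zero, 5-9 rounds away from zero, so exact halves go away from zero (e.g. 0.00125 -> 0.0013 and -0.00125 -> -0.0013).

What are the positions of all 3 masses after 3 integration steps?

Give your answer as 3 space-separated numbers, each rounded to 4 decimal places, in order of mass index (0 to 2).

Answer: 3.1337 4.8625 7.8975

Derivation:
Step 0: x=[4.0000 4.0000 8.0000] v=[0.0000 0.0000 0.0000]
Step 1: x=[3.8400 4.1600 7.9800] v=[-0.8000 0.8000 -0.1000]
Step 2: x=[3.5392 4.4600 7.9436] v=[-1.5040 1.5000 -0.1820]
Step 3: x=[3.1337 4.8625 7.8975] v=[-2.0277 2.0126 -0.2304]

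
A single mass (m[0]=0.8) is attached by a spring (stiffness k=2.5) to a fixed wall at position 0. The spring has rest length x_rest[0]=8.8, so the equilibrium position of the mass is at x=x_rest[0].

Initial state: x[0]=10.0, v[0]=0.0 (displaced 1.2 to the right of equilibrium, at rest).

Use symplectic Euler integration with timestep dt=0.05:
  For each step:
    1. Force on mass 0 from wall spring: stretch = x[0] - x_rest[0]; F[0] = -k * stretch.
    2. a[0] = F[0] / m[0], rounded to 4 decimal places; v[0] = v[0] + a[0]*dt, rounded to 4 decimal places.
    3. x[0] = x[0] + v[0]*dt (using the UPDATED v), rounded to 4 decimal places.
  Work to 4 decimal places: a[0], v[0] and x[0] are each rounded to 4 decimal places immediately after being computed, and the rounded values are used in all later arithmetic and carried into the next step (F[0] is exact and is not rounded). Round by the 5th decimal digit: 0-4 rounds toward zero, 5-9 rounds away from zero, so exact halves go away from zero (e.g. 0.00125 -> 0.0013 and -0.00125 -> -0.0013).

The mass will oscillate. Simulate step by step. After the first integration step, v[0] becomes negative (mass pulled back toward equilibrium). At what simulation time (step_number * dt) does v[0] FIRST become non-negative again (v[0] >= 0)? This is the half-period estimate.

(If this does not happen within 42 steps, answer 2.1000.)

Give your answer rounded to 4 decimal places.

Answer: 1.8000

Derivation:
Step 0: x=[10.0000] v=[0.0000]
Step 1: x=[9.9906] v=[-0.1875]
Step 2: x=[9.9719] v=[-0.3735]
Step 3: x=[9.9441] v=[-0.5566]
Step 4: x=[9.9073] v=[-0.7354]
Step 5: x=[9.8619] v=[-0.9084]
Step 6: x=[9.8082] v=[-1.0743]
Step 7: x=[9.7466] v=[-1.2318]
Step 8: x=[9.6776] v=[-1.3797]
Step 9: x=[9.6018] v=[-1.5168]
Step 10: x=[9.5197] v=[-1.6421]
Step 11: x=[9.4320] v=[-1.7546]
Step 12: x=[9.3393] v=[-1.8534]
Step 13: x=[9.2424] v=[-1.9377]
Step 14: x=[9.1421] v=[-2.0068]
Step 15: x=[9.0391] v=[-2.0603]
Step 16: x=[8.9342] v=[-2.0977]
Step 17: x=[8.8283] v=[-2.1187]
Step 18: x=[8.7221] v=[-2.1231]
Step 19: x=[8.6166] v=[-2.1109]
Step 20: x=[8.5125] v=[-2.0822]
Step 21: x=[8.4106] v=[-2.0373]
Step 22: x=[8.3118] v=[-1.9765]
Step 23: x=[8.2168] v=[-1.9002]
Step 24: x=[8.1263] v=[-1.8091]
Step 25: x=[8.0411] v=[-1.7038]
Step 26: x=[7.9618] v=[-1.5852]
Step 27: x=[7.8891] v=[-1.4542]
Step 28: x=[7.8235] v=[-1.3119]
Step 29: x=[7.7655] v=[-1.1593]
Step 30: x=[7.7156] v=[-0.9977]
Step 31: x=[7.6742] v=[-0.8283]
Step 32: x=[7.6416] v=[-0.6524]
Step 33: x=[7.6180] v=[-0.4714]
Step 34: x=[7.6037] v=[-0.2867]
Step 35: x=[7.5987] v=[-0.0998]
Step 36: x=[7.6031] v=[0.0879]
First v>=0 after going negative at step 36, time=1.8000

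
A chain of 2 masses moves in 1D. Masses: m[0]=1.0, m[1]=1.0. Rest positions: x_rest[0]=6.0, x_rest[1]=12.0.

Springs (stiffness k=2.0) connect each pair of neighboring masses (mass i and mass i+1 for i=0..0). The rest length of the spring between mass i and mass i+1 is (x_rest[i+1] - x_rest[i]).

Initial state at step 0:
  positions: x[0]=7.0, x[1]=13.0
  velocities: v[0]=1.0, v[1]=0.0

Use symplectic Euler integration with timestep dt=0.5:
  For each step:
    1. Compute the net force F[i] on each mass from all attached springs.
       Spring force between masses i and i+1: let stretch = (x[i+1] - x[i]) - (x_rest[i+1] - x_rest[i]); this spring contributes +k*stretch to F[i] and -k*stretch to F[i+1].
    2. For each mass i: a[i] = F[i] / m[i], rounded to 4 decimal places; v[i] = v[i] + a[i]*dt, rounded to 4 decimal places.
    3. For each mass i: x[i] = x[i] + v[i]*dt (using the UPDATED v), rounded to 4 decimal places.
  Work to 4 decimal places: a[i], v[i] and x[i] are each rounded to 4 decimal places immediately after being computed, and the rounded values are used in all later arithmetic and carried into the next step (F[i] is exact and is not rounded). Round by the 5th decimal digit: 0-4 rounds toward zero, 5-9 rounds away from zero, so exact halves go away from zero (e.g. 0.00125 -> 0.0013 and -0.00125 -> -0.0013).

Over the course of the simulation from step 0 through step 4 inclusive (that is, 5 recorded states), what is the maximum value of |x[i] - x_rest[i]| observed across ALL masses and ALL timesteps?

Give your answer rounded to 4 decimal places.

Answer: 2.2500

Derivation:
Step 0: x=[7.0000 13.0000] v=[1.0000 0.0000]
Step 1: x=[7.5000 13.0000] v=[1.0000 0.0000]
Step 2: x=[7.7500 13.2500] v=[0.5000 0.5000]
Step 3: x=[7.7500 13.7500] v=[0.0000 1.0000]
Step 4: x=[7.7500 14.2500] v=[0.0000 1.0000]
Max displacement = 2.2500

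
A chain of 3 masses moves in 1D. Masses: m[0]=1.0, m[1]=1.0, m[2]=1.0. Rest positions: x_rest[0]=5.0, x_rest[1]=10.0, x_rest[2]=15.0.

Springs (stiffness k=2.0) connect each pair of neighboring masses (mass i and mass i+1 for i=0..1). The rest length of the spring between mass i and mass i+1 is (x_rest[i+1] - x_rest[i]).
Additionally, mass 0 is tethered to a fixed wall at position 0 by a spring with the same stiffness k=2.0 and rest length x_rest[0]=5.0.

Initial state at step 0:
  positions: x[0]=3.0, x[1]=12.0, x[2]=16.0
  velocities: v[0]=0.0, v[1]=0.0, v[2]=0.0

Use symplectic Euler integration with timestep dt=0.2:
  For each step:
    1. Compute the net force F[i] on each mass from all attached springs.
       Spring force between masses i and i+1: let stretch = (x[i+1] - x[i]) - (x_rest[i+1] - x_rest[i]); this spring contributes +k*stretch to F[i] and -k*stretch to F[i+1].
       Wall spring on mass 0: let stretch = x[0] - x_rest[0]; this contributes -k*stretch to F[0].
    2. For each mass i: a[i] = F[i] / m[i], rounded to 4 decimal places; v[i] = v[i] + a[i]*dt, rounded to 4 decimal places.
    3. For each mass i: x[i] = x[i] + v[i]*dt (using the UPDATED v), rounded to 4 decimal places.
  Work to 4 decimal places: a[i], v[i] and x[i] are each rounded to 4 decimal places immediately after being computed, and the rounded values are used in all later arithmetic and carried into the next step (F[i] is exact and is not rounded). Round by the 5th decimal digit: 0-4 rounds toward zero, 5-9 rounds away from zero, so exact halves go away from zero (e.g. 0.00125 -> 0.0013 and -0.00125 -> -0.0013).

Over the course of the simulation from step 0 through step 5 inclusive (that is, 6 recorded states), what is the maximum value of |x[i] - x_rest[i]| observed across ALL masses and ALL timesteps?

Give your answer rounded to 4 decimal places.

Answer: 2.0662

Derivation:
Step 0: x=[3.0000 12.0000 16.0000] v=[0.0000 0.0000 0.0000]
Step 1: x=[3.4800 11.6000 16.0800] v=[2.4000 -2.0000 0.4000]
Step 2: x=[4.3312 10.9088 16.2016] v=[4.2560 -3.4560 0.6080]
Step 3: x=[5.3621 10.1148 16.2998] v=[5.1546 -3.9699 0.4909]
Step 4: x=[6.3443 9.4354 16.3032] v=[4.9108 -3.3970 0.0169]
Step 5: x=[7.0662 9.0581 16.1572] v=[3.6095 -1.8863 -0.7302]
Max displacement = 2.0662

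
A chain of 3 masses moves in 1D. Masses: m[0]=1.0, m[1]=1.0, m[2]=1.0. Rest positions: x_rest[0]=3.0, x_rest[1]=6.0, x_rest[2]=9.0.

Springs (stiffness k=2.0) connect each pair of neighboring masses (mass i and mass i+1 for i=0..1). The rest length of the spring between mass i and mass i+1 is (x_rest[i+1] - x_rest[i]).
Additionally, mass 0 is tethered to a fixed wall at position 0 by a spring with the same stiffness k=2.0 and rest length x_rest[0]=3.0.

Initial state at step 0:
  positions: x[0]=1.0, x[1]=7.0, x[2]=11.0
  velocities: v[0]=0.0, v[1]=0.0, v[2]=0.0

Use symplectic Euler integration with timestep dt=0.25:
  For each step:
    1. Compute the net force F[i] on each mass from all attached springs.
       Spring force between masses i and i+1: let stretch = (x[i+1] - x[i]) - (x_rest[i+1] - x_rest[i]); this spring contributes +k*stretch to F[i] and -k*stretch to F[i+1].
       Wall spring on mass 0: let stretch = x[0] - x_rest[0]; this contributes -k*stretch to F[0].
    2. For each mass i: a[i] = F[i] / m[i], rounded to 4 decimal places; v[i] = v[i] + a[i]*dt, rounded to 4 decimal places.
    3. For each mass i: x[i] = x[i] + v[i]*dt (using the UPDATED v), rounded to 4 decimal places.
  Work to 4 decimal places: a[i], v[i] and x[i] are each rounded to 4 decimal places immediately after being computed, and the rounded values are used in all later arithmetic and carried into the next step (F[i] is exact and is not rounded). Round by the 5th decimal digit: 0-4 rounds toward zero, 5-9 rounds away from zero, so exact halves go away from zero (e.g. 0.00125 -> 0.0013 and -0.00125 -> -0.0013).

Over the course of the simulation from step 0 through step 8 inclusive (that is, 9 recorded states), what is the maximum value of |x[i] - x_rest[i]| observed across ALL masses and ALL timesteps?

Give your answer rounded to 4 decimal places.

Step 0: x=[1.0000 7.0000 11.0000] v=[0.0000 0.0000 0.0000]
Step 1: x=[1.6250 6.7500 10.8750] v=[2.5000 -1.0000 -0.5000]
Step 2: x=[2.6875 6.3750 10.6094] v=[4.2500 -1.5000 -1.0625]
Step 3: x=[3.8750 6.0684 10.1895] v=[4.7500 -1.2266 -1.6797]
Step 4: x=[4.8523 6.0027 9.6294] v=[3.9092 -0.2628 -2.2403]
Step 5: x=[5.3669 6.2466 8.9910] v=[2.0583 0.9754 -2.5537]
Step 6: x=[5.3206 6.7236 8.3845] v=[-0.1853 1.9078 -2.4259]
Step 7: x=[4.7846 7.2328 7.9454] v=[-2.1441 2.0368 -1.7564]
Step 8: x=[3.9565 7.5251 7.7922] v=[-3.3123 1.1690 -0.6127]
Max displacement = 2.3669

Answer: 2.3669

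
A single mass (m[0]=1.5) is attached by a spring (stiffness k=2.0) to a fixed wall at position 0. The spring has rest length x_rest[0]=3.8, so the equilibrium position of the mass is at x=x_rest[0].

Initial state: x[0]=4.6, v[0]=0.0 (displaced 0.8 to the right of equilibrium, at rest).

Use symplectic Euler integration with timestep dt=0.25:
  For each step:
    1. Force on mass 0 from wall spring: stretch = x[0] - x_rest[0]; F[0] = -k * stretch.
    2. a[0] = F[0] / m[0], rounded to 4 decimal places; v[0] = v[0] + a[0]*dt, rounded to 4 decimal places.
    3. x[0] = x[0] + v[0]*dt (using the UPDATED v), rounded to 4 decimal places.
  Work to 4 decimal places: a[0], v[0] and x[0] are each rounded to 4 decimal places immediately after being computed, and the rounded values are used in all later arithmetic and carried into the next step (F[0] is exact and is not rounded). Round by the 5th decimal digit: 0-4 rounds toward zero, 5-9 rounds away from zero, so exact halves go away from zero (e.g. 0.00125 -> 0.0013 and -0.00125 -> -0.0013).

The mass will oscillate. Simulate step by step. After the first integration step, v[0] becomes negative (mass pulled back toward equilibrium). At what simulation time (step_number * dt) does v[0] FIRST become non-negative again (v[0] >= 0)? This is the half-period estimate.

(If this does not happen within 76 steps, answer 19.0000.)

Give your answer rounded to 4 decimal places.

Step 0: x=[4.6000] v=[0.0000]
Step 1: x=[4.5333] v=[-0.2667]
Step 2: x=[4.4055] v=[-0.5111]
Step 3: x=[4.2273] v=[-0.7129]
Step 4: x=[4.0135] v=[-0.8553]
Step 5: x=[3.7819] v=[-0.9265]
Step 6: x=[3.5518] v=[-0.9205]
Step 7: x=[3.3424] v=[-0.8378]
Step 8: x=[3.1711] v=[-0.6853]
Step 9: x=[3.0522] v=[-0.4757]
Step 10: x=[2.9956] v=[-0.2264]
Step 11: x=[3.0060] v=[0.0417]
First v>=0 after going negative at step 11, time=2.7500

Answer: 2.7500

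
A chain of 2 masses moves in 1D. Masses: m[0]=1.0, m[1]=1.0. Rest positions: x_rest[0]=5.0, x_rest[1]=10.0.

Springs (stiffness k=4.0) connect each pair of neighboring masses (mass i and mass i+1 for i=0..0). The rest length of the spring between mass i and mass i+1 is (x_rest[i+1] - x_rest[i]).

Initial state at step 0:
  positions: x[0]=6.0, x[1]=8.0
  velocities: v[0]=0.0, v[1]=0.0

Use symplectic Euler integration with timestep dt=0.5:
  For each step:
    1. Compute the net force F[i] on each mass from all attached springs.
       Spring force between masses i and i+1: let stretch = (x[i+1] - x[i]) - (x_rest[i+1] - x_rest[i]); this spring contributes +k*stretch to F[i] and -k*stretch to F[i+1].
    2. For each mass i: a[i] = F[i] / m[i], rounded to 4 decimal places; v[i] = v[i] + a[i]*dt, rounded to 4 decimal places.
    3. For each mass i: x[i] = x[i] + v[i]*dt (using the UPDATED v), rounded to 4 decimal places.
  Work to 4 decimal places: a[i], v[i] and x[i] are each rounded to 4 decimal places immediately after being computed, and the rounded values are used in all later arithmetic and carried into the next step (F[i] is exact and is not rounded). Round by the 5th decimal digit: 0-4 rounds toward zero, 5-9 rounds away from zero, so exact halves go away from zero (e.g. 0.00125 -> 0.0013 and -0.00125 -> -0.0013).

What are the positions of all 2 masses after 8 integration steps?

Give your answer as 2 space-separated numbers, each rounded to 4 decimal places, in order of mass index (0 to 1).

Answer: 6.0000 8.0000

Derivation:
Step 0: x=[6.0000 8.0000] v=[0.0000 0.0000]
Step 1: x=[3.0000 11.0000] v=[-6.0000 6.0000]
Step 2: x=[3.0000 11.0000] v=[0.0000 0.0000]
Step 3: x=[6.0000 8.0000] v=[6.0000 -6.0000]
Step 4: x=[6.0000 8.0000] v=[0.0000 0.0000]
Step 5: x=[3.0000 11.0000] v=[-6.0000 6.0000]
Step 6: x=[3.0000 11.0000] v=[0.0000 0.0000]
Step 7: x=[6.0000 8.0000] v=[6.0000 -6.0000]
Step 8: x=[6.0000 8.0000] v=[0.0000 0.0000]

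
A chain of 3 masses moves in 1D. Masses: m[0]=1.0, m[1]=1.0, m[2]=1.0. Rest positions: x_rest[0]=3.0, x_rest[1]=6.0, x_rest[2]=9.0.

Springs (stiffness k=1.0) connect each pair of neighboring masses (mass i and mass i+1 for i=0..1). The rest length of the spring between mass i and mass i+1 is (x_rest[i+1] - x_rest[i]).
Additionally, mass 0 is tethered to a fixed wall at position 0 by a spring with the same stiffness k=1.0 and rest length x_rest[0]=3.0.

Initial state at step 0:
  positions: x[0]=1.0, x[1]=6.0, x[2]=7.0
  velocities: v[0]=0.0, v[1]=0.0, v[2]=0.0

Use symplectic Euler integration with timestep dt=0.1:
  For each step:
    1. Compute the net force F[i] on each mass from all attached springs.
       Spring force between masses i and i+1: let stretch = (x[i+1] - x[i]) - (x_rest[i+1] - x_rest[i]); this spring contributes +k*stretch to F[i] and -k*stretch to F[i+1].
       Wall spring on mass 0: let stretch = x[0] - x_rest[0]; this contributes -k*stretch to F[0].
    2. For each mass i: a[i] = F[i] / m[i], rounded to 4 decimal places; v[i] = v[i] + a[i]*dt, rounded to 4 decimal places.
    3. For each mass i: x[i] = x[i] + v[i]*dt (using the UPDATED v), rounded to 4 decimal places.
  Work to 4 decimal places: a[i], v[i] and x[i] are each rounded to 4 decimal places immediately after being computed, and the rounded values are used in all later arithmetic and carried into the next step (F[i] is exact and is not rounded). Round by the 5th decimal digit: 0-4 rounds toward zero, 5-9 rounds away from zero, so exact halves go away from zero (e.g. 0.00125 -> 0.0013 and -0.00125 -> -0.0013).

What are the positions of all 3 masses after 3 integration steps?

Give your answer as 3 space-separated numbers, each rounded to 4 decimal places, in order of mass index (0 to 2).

Answer: 1.2340 5.7670 7.1170

Derivation:
Step 0: x=[1.0000 6.0000 7.0000] v=[0.0000 0.0000 0.0000]
Step 1: x=[1.0400 5.9600 7.0200] v=[0.4000 -0.4000 0.2000]
Step 2: x=[1.1188 5.8814 7.0594] v=[0.7880 -0.7860 0.3940]
Step 3: x=[1.2340 5.7670 7.1170] v=[1.1524 -1.1445 0.5762]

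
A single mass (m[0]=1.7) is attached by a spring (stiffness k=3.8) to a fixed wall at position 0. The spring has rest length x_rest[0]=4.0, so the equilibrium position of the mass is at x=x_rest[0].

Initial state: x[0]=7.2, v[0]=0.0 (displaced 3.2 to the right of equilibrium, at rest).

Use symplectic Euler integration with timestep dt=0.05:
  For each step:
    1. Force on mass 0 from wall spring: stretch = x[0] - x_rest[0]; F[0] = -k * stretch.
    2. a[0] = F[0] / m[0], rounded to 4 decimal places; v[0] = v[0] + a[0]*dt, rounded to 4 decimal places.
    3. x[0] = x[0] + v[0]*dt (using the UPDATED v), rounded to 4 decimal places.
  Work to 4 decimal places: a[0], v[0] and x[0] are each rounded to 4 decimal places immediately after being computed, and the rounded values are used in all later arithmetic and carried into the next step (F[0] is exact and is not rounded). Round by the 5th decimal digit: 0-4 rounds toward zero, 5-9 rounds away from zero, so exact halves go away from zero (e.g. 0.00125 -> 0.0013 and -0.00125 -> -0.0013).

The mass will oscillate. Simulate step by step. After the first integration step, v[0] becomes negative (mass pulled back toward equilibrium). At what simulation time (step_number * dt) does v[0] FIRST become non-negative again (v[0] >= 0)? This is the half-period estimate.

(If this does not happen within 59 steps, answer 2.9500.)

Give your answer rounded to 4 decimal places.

Step 0: x=[7.2000] v=[0.0000]
Step 1: x=[7.1821] v=[-0.3576]
Step 2: x=[7.1464] v=[-0.7132]
Step 3: x=[7.0932] v=[-1.0649]
Step 4: x=[7.0227] v=[-1.4106]
Step 5: x=[6.9353] v=[-1.7484]
Step 6: x=[6.8315] v=[-2.0765]
Step 7: x=[6.7119] v=[-2.3930]
Step 8: x=[6.5771] v=[-2.6961]
Step 9: x=[6.4279] v=[-2.9841]
Step 10: x=[6.2651] v=[-3.2555]
Step 11: x=[6.0897] v=[-3.5087]
Step 12: x=[5.9026] v=[-3.7423]
Step 13: x=[5.7049] v=[-3.9549]
Step 14: x=[5.4976] v=[-4.1455]
Step 15: x=[5.2820] v=[-4.3129]
Step 16: x=[5.0592] v=[-4.4562]
Step 17: x=[4.8305] v=[-4.5746]
Step 18: x=[4.5971] v=[-4.6674]
Step 19: x=[4.3604] v=[-4.7341]
Step 20: x=[4.1217] v=[-4.7744]
Step 21: x=[3.8823] v=[-4.7880]
Step 22: x=[3.6436] v=[-4.7748]
Step 23: x=[3.4069] v=[-4.7350]
Step 24: x=[3.1735] v=[-4.6687]
Step 25: x=[2.9447] v=[-4.5763]
Step 26: x=[2.7218] v=[-4.4584]
Step 27: x=[2.5060] v=[-4.3155]
Step 28: x=[2.2986] v=[-4.1485]
Step 29: x=[2.1007] v=[-3.9583]
Step 30: x=[1.9134] v=[-3.7460]
Step 31: x=[1.7378] v=[-3.5128]
Step 32: x=[1.5748] v=[-3.2600]
Step 33: x=[1.4254] v=[-2.9890]
Step 34: x=[1.2903] v=[-2.7013]
Step 35: x=[1.1704] v=[-2.3985]
Step 36: x=[1.0663] v=[-2.0823]
Step 37: x=[0.9786] v=[-1.7544]
Step 38: x=[0.9078] v=[-1.4167]
Step 39: x=[0.8542] v=[-1.0711]
Step 40: x=[0.8182] v=[-0.7195]
Step 41: x=[0.8000] v=[-0.3639]
Step 42: x=[0.7997] v=[-0.0063]
Step 43: x=[0.8173] v=[0.3514]
First v>=0 after going negative at step 43, time=2.1500

Answer: 2.1500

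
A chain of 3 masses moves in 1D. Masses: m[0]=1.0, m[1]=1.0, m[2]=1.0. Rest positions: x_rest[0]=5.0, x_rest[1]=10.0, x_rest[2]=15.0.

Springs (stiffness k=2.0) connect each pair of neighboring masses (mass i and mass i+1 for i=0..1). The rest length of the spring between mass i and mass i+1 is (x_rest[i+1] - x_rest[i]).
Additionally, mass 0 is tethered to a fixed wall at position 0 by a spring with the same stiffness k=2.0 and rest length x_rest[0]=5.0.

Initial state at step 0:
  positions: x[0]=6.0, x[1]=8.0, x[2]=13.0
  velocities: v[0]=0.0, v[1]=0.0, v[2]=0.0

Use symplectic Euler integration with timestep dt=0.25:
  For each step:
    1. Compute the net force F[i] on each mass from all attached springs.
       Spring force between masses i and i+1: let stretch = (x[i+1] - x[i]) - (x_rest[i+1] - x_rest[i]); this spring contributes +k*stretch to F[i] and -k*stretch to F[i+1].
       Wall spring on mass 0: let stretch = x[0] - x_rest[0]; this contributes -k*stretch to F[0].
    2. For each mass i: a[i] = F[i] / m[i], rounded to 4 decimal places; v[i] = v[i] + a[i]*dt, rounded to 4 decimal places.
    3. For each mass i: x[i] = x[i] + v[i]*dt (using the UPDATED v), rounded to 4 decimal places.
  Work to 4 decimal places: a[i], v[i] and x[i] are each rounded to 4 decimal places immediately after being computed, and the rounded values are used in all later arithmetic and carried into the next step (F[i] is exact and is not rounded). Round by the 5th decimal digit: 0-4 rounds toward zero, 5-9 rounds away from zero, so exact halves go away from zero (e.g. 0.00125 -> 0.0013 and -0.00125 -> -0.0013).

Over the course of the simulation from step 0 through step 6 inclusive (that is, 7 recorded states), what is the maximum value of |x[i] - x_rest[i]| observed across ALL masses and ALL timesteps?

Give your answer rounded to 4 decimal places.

Answer: 2.0284

Derivation:
Step 0: x=[6.0000 8.0000 13.0000] v=[0.0000 0.0000 0.0000]
Step 1: x=[5.5000 8.3750 13.0000] v=[-2.0000 1.5000 0.0000]
Step 2: x=[4.6719 8.9688 13.0469] v=[-3.3125 2.3750 0.1875]
Step 3: x=[3.7969 9.5352 13.2090] v=[-3.5000 2.2656 0.6485]
Step 4: x=[3.1646 9.8436 13.5369] v=[-2.5293 1.2334 1.3116]
Step 5: x=[2.9716 9.7787 14.0282] v=[-0.7721 -0.2595 1.9650]
Step 6: x=[3.2580 9.3941 14.6133] v=[1.1457 -1.5383 2.3403]
Max displacement = 2.0284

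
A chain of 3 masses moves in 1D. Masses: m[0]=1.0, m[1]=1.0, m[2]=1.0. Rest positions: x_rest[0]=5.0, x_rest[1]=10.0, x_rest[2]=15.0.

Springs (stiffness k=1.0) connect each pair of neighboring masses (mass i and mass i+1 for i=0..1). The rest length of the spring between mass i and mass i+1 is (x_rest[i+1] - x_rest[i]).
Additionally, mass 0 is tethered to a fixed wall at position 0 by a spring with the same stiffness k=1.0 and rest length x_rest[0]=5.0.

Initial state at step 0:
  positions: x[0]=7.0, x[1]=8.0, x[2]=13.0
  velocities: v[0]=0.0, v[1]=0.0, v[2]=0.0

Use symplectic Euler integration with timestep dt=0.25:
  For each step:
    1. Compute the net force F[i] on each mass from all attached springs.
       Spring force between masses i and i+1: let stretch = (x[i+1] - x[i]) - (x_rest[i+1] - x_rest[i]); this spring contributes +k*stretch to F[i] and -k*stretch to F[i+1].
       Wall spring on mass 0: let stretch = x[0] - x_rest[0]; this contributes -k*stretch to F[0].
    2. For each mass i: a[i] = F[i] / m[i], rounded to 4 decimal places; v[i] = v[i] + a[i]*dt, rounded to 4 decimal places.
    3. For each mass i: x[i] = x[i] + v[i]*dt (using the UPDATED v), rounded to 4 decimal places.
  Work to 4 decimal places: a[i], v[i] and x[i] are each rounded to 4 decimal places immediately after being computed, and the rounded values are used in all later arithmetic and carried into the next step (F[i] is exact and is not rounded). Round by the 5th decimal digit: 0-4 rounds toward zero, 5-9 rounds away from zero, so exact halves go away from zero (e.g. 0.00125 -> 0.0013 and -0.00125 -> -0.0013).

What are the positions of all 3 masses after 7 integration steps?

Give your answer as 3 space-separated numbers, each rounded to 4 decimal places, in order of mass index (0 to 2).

Step 0: x=[7.0000 8.0000 13.0000] v=[0.0000 0.0000 0.0000]
Step 1: x=[6.6250 8.2500 13.0000] v=[-1.5000 1.0000 0.0000]
Step 2: x=[5.9375 8.6953 13.0156] v=[-2.7500 1.7813 0.0625]
Step 3: x=[5.0513 9.2383 13.0737] v=[-3.5449 2.1719 0.2324]
Step 4: x=[4.1111 9.7593 13.2046] v=[-3.7610 2.0840 0.5236]
Step 5: x=[3.2669 10.1426 13.4327] v=[-3.3767 1.5333 0.9123]
Step 6: x=[2.6483 10.3018 13.7677] v=[-2.4745 0.6369 1.3398]
Step 7: x=[2.3425 10.1993 14.1985] v=[-1.2232 -0.4100 1.7233]

Answer: 2.3425 10.1993 14.1985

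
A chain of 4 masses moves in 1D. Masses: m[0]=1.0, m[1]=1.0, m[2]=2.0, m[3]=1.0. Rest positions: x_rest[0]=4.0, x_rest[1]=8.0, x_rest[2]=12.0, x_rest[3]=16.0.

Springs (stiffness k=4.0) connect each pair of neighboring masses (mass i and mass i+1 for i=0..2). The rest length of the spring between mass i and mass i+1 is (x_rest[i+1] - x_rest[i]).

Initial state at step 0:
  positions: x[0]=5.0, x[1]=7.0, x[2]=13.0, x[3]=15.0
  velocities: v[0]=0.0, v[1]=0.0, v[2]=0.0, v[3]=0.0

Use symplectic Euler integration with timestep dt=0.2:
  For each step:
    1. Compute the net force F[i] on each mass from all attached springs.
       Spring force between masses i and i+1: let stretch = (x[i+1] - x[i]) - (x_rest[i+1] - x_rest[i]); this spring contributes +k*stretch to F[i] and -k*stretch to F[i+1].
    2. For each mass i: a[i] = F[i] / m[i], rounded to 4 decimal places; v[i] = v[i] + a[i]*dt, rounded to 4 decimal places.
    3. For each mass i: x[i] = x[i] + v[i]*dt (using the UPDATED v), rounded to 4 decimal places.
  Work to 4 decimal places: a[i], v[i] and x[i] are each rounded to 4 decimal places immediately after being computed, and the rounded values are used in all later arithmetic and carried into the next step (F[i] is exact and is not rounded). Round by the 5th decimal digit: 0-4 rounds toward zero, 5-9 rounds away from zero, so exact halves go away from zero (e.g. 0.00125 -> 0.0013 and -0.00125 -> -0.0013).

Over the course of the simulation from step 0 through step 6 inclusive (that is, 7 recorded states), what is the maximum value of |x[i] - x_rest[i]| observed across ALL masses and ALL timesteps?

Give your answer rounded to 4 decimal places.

Step 0: x=[5.0000 7.0000 13.0000 15.0000] v=[0.0000 0.0000 0.0000 0.0000]
Step 1: x=[4.6800 7.6400 12.6800 15.3200] v=[-1.6000 3.2000 -1.6000 1.6000]
Step 2: x=[4.1936 8.6128 12.1680 15.8576] v=[-2.4320 4.8640 -2.5600 2.6880]
Step 3: x=[3.7743 9.4474 11.6668 16.4449] v=[-2.0966 4.1728 -2.5062 2.9363]
Step 4: x=[3.6227 9.7294 11.3703 16.9077] v=[-0.7581 1.4098 -1.4827 2.3138]
Step 5: x=[3.8082 9.2968 11.3855 17.1245] v=[0.9273 -2.1628 0.0759 1.0839]
Step 6: x=[4.2318 8.3203 11.6927 17.0630] v=[2.1182 -4.8827 1.5360 -0.3073]
Max displacement = 1.7294

Answer: 1.7294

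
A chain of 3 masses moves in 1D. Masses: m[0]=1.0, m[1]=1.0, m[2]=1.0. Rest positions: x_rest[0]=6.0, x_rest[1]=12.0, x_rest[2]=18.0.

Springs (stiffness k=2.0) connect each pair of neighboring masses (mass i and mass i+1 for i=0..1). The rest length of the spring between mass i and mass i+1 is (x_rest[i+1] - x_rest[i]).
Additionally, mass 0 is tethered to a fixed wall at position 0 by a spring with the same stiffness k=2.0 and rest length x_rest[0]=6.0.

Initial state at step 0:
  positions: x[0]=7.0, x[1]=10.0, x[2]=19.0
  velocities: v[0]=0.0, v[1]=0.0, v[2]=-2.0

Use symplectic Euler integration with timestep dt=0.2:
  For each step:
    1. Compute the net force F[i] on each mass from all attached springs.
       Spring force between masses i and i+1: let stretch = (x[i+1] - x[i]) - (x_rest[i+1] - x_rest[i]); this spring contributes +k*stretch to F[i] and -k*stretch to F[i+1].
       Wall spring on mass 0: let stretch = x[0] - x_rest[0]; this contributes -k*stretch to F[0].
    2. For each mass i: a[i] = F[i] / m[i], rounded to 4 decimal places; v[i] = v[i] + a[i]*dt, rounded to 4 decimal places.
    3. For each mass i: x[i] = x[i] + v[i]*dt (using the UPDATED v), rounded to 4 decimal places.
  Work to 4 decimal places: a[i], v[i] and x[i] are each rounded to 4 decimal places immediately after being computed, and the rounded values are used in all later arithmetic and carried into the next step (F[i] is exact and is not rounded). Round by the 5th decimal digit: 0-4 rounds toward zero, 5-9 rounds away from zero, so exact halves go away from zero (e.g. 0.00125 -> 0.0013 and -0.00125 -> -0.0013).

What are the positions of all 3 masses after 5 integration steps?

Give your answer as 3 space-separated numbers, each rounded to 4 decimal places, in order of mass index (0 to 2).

Answer: 4.6718 13.2550 15.5869

Derivation:
Step 0: x=[7.0000 10.0000 19.0000] v=[0.0000 0.0000 -2.0000]
Step 1: x=[6.6800 10.4800 18.3600] v=[-1.6000 2.4000 -3.2000]
Step 2: x=[6.1296 11.2864 17.5696] v=[-2.7520 4.0320 -3.9520]
Step 3: x=[5.5014 12.1829 16.7565] v=[-3.1411 4.4826 -4.0653]
Step 4: x=[4.9676 12.9108 16.0576] v=[-2.6691 3.6394 -3.4947]
Step 5: x=[4.6718 13.2550 15.5869] v=[-1.4789 1.7208 -2.3534]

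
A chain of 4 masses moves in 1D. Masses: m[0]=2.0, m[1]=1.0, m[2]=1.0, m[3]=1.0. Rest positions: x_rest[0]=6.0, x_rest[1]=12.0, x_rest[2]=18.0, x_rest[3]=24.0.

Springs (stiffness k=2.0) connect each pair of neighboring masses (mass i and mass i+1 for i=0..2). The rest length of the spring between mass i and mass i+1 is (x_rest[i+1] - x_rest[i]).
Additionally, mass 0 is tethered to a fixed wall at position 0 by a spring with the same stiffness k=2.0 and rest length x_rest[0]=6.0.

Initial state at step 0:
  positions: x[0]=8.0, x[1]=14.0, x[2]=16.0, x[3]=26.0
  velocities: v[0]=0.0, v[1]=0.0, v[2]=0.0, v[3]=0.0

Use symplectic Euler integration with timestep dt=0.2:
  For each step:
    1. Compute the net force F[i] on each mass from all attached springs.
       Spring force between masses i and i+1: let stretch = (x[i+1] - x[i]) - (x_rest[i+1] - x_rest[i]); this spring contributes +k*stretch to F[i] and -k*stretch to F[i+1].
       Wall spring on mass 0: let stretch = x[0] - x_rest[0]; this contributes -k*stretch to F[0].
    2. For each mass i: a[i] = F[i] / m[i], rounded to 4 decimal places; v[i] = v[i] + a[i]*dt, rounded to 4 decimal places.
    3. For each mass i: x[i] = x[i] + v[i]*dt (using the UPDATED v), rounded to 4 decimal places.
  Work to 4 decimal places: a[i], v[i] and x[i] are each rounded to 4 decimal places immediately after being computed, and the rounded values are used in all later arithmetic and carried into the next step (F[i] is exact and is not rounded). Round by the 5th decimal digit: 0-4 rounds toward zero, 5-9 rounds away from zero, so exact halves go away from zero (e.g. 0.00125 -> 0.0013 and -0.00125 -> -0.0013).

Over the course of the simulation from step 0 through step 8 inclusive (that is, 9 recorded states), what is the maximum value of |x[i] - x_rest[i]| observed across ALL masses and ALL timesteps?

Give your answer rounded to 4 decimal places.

Step 0: x=[8.0000 14.0000 16.0000 26.0000] v=[0.0000 0.0000 0.0000 0.0000]
Step 1: x=[7.9200 13.6800 16.6400 25.6800] v=[-0.4000 -1.6000 3.2000 -1.6000]
Step 2: x=[7.7536 13.1360 17.7664 25.1168] v=[-0.8320 -2.7200 5.6320 -2.8160]
Step 3: x=[7.4924 12.5318 19.1104 24.4456] v=[-1.3062 -3.0208 6.7200 -3.3562]
Step 4: x=[7.1330 12.0508 20.3549 23.8275] v=[-1.7968 -2.4051 6.2226 -3.0903]
Step 5: x=[6.6850 11.8407 21.2129 23.4116] v=[-2.2398 -1.0506 4.2900 -2.0793]
Step 6: x=[6.1759 11.9679 21.4970 23.2998] v=[-2.5457 0.6360 1.4206 -0.5588]
Step 7: x=[5.6514 12.3941 21.1630 23.5238] v=[-2.6225 2.1308 -1.6699 1.1201]
Step 8: x=[5.1706 12.9824 20.3164 24.0390] v=[-2.4042 2.9413 -4.2331 2.5758]
Max displacement = 3.4970

Answer: 3.4970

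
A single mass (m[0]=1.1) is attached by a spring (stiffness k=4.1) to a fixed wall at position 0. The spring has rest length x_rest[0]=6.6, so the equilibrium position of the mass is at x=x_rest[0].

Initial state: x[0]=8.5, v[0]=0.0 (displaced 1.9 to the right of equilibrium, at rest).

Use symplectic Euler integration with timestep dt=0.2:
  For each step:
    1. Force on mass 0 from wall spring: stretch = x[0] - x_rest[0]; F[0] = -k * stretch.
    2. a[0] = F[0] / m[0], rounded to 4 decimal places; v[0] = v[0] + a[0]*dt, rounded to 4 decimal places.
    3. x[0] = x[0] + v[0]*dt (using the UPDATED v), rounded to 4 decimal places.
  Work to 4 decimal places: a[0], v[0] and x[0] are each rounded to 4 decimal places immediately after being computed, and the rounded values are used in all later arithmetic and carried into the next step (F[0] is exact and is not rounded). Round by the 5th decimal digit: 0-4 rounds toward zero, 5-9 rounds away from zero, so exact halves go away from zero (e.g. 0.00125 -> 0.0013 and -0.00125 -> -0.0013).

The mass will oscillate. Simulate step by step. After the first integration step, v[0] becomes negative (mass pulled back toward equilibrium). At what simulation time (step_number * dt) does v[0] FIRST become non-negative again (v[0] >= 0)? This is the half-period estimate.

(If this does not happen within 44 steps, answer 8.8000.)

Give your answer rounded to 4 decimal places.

Step 0: x=[8.5000] v=[0.0000]
Step 1: x=[8.2167] v=[-1.4164]
Step 2: x=[7.6924] v=[-2.6216]
Step 3: x=[7.0052] v=[-3.4359]
Step 4: x=[6.2576] v=[-3.7380]
Step 5: x=[5.5610] v=[-3.4828]
Step 6: x=[5.0193] v=[-2.7083]
Step 7: x=[4.7133] v=[-1.5300]
Step 8: x=[4.6886] v=[-0.1236]
Step 9: x=[4.9489] v=[1.3013]
First v>=0 after going negative at step 9, time=1.8000

Answer: 1.8000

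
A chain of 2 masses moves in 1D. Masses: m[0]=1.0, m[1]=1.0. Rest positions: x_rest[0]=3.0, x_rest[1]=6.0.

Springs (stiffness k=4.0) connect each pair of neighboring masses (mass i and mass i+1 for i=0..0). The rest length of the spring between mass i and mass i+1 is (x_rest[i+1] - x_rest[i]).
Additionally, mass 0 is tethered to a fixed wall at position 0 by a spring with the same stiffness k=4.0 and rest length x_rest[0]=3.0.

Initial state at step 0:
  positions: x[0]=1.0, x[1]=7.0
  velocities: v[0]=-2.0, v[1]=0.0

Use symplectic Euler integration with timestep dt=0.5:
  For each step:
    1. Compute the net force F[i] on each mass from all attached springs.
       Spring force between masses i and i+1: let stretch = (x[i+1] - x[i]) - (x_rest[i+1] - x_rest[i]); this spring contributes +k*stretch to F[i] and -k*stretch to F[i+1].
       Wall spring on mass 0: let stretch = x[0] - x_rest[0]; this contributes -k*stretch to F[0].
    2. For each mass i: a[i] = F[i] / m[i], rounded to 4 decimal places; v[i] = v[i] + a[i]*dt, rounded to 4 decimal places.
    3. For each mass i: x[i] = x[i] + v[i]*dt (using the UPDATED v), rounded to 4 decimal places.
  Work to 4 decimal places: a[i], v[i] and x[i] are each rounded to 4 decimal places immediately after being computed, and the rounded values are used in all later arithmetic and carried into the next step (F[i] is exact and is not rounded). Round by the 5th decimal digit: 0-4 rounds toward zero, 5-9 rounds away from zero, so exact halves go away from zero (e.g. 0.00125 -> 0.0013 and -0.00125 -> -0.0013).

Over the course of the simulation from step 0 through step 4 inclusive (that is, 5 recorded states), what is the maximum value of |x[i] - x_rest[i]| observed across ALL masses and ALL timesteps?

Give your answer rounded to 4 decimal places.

Step 0: x=[1.0000 7.0000] v=[-2.0000 0.0000]
Step 1: x=[5.0000 4.0000] v=[8.0000 -6.0000]
Step 2: x=[3.0000 5.0000] v=[-4.0000 2.0000]
Step 3: x=[0.0000 7.0000] v=[-6.0000 4.0000]
Step 4: x=[4.0000 5.0000] v=[8.0000 -4.0000]
Max displacement = 3.0000

Answer: 3.0000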